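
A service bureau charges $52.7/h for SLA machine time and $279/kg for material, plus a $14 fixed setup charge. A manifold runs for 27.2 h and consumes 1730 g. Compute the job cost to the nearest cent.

Machine-time cost = 52.7 × 27.2 = $1433.44.
Material charge = 279 × 1730/1000 = $482.67.
Total = 1433.44 + 482.67 + 14 = $1930.11.

$1930.11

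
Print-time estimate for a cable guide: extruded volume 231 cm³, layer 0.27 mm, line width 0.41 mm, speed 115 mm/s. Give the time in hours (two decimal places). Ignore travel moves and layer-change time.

5.04 hours

Bead cross-section = 0.27 × 0.41, so 0.1107 mm².
Total extruded path = 231000/0.1107 = 2086720.9 mm.
Extrusion time = 2086720.9 / 115, so 18145.4 s.
Converting: 18145.4 s = 5.04 hours.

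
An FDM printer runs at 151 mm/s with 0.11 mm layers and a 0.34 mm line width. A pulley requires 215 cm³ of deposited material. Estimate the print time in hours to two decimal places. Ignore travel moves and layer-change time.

Line area = 0.11 × 0.34 = 0.0374 mm².
Path length: 215000 mm³ / 0.0374 mm² → 5748663.1 mm.
Print-move time = 5748663.1 / 151, so 38070.6 s.
38070.6 s = 10.58 hours.

10.58 hours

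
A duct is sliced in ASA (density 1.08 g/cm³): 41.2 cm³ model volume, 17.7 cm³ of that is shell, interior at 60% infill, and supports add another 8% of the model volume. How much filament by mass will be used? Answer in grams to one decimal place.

37.9 g

Infill region = 41.2 − 17.7 = 23.5 cm³.
Infill deposited = 0.60 × 23.5 = 14.1 cm³.
Support = 0.08 × 41.2, so 3.296 cm³.
Deposited volume: 17.7 + 14.1 + 3.296 → 35.096 cm³.
Mass = 35.096 × 1.08 = 37.90368 g.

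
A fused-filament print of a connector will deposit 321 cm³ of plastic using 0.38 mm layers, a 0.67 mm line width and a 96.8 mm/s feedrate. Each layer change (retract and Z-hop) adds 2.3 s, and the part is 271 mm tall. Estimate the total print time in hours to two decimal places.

4.07 hours

Bead cross-section = 0.38 × 0.67, so 0.2546 mm².
Path length: 321000 mm³ / 0.2546 mm² → 1260801.3 mm.
Print-move time = 1260801.3 / 96.8, so 13024.8 s.
Number of layers: 271 / 0.38 → 714 (rounded up).
Layer-change overhead = 714 × 2.3 = 1642.2 s.
Altogether 13024.8 + 1642.2 = 14667 s, i.e. 4.07 hours.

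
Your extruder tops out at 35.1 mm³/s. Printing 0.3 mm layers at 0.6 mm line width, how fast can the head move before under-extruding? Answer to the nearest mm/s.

195 mm/s

Extrusion cross-section = 0.3 × 0.6, so 0.18 mm².
Max speed = 35.1 / 0.18 = 195.00 ≈ 195 mm/s.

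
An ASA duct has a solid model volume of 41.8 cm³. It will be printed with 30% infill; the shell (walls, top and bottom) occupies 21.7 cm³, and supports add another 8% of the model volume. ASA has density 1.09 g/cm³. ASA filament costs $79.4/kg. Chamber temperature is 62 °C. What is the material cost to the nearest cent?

$2.69

Infill region = 41.8 − 21.7 = 20.1 cm³.
Deposited infill = 0.30 × 20.1 = 6.03 cm³.
Support = 0.08 × 41.8 = 3.344 cm³.
Total printed volume = 21.7 + 6.03 + 3.344, so 31.074 cm³.
Mass = 31.074 × 1.09 = 33.87066 g.
Cost = 33.87066 g / 1000 × $79.4/kg = $2.69.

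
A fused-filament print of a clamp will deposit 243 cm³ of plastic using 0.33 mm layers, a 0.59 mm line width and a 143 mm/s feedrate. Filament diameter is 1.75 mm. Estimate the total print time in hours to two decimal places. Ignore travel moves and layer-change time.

2.42 hours

Extrusion cross-section = 0.33 × 0.59, so 0.1947 mm².
Path length: 243000 mm³ / 0.1947 mm² → 1248074 mm.
Extrusion time = 1248074 / 143 = 8727.8 s.
8727.8 s = 2.42 hours.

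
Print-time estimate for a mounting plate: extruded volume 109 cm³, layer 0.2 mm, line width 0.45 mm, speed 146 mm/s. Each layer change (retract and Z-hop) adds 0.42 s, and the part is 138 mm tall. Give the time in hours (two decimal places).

Bead cross-section: 0.2 × 0.45 → 0.09 mm².
Path length: 109000 mm³ / 0.09 mm² → 1211111.1 mm.
Extrusion time = 1211111.1 / 146 = 8295.3 s.
Layers = ⌈138/0.2⌉ = 690.
Z-hop total: 690 × 0.42 → 289.8 s.
Altogether 8295.3 + 289.8 = 8585.1 s, i.e. 2.38 hours.

2.38 hours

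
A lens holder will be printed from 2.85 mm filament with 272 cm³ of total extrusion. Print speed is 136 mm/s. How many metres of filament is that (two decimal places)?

Cross-section of 2.85 mm filament: π·(2.85/2)² = 6.3794 mm².
L = 272000 mm³ / 6.3794 mm² = 42637.24 mm, i.e. 42.64 m.

42.64 m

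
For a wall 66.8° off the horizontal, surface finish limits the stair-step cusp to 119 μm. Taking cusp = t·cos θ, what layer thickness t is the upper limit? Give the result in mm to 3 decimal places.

t = h_c / cos θ = 0.119 / 0.3939 = 0.302 mm.

0.302 mm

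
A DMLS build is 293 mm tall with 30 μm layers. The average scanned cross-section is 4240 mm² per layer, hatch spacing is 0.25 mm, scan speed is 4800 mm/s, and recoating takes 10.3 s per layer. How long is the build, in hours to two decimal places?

37.53 hours

Layers = ⌈293/0.03⌉ = 9767.
Hatch length per layer: 4240 / 0.25 → 16960 mm.
Laser time per layer: 16960 / 4800 → 3.5333 s.
Per-layer time: 3.5333 + 10.3 → 13.8333 s.
9767 layers × 13.8333 s/layer = 135109.8411 s, i.e. 37.53 hours.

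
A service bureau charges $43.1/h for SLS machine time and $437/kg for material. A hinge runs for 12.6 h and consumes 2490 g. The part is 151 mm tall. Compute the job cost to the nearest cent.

Machine cost: 43.1 × 12.6 → $543.06.
Material cost = 437 × 2490/1000, so $1088.13.
Job cost: 543.06 + 1088.13 = $1631.19.

$1631.19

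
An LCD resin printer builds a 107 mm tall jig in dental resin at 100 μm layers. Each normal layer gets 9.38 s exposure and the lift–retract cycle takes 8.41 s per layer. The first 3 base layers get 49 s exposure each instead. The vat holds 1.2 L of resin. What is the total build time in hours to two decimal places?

5.32 hours

Layer count = ceil(107 / 0.1) = 1070.
Burn-in layers = 3 × (49 + 8.41), so 172.23 s.
Normal layers = 1067 × (9.38 + 8.41) = 18981.93 s.
Sum: 172.23 + 18981.93 = 19154.16 s → 5.32 hours.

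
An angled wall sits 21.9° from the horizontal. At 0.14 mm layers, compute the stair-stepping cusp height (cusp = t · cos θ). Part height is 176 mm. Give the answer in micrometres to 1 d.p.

Cusp = layer height × cos(21.9°) = 0.14 × 0.9278 = 0.129892 mm = 129.9 μm.

129.9 μm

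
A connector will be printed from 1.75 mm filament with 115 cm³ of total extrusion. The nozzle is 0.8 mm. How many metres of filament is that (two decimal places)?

47.81 m

Filament cross-section = π × (1.75/2)² = 2.4053 mm².
L = 115000 mm³ / 2.4053 mm² = 47811.08 mm, i.e. 47.81 m.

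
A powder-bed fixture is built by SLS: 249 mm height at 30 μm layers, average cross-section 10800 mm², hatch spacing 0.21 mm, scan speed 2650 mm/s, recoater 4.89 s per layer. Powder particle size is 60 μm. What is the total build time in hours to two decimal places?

56.02 hours

Number of layers: 249 / 0.03 → 8300 (rounded up).
Hatch length per layer = 10800 / 0.21 = 51428.6 mm.
Per-layer scan time = 51428.6 / 2650, so 19.407 s.
Layer cycle = 19.407 + 4.89 = 24.297 s.
Total: 8300 × 24.297 s = 201665.1 s → 56.02 hours.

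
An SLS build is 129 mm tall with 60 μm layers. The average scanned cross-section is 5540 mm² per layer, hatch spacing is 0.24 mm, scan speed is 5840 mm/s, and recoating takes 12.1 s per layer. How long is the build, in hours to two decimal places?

Number of layers: 129 / 0.06 → 2150 (rounded up).
Per-layer scan distance = 5540 / 0.24 = 23083.3 mm.
Laser time per layer = 23083.3 / 5840, so 3.9526 s.
Time per layer = 3.9526 + 12.1 = 16.0526 s.
Build time = 2150 × 16.0526 = 34513.09 s = 9.59 hours.

9.59 hours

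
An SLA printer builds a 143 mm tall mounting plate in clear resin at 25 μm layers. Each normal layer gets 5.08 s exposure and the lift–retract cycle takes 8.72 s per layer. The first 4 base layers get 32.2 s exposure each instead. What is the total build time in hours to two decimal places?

21.96 hours

Layers = ⌈143/0.025⌉ = 5720.
Burn-in layers = 4 × (32.2 + 8.72), so 163.68 s.
Remaining layers: 5716 × (5.08 + 8.72) → 78880.8 s.
Total = 163.68 + 78880.8 = 79044.48 s = 21.96 hours.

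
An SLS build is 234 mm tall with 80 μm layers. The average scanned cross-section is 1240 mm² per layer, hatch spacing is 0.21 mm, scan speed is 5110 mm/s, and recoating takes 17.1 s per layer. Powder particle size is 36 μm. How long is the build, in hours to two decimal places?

14.83 hours

Layers = ⌈234/0.08⌉ = 2925.
Hatch length per layer: 1240 / 0.21 → 5904.8 mm.
Per-layer scan time = 5904.8 / 5110 = 1.1555 s.
Time per layer: 1.1555 + 17.1 → 18.2555 s.
Build time = 2925 × 18.2555 = 53397.3375 s = 14.83 hours.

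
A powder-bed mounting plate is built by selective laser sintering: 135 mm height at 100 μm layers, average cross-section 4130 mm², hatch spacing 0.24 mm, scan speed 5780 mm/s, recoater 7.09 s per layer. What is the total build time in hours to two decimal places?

Number of layers: 135 / 0.1 → 1350 (rounded up).
Per-layer scan distance = 4130 / 0.24, so 17208.3 mm.
Scan time per layer = 17208.3 / 5780 = 2.9772 s.
Per-layer time = 2.9772 + 7.09 = 10.0672 s.
1350 layers × 10.0672 s/layer = 13590.72 s, i.e. 3.78 hours.

3.78 hours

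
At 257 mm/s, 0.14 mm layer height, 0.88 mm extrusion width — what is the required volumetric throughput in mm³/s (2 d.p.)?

31.66

A = 0.14 × 0.88 = 0.1232 mm².
Volumetric flow = 257 × 0.1232 = 31.66 mm³/s.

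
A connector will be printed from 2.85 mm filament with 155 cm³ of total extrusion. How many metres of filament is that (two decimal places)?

Filament cross-section = π × (2.85/2)² = 6.3794 mm².
L = 155000 mm³ / 6.3794 mm² = 24296.96 mm, i.e. 24.30 m.

24.30 m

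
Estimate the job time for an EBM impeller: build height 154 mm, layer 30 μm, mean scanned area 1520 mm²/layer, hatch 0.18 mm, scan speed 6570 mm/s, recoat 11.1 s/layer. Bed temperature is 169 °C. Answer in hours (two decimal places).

Layer count = ceil(154 / 0.03) = 5134.
Per-layer scan distance = 1520 / 0.18 = 8444.4 mm.
Beam time per layer = 8444.4 / 6570 = 1.2853 s.
Per-layer time: 1.2853 + 11.1 → 12.3853 s.
5134 layers × 12.3853 s/layer = 63586.1302 s, i.e. 17.66 hours.

17.66 hours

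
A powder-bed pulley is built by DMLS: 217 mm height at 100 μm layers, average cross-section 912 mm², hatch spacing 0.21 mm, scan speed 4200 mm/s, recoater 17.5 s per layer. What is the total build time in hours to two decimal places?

Layers = ⌈217/0.1⌉ = 2170.
Hatch length per layer = 912 / 0.21 = 4342.9 mm.
Per-layer scan time: 4342.9 / 4200 → 1.034 s.
Per-layer time = 1.034 + 17.5, so 18.534 s.
2170 layers × 18.534 s/layer = 40218.78 s, i.e. 11.17 hours.

11.17 hours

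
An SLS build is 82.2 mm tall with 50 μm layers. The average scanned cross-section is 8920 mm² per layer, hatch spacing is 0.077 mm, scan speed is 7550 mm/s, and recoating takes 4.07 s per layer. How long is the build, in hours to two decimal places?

8.87 hours

Number of layers: 82.2 / 0.05 → 1644 (rounded up).
Scan path per layer = 8920 / 0.077, so 115844.2 mm.
Per-layer scan time: 115844.2 / 7550 → 15.3436 s.
Time per layer = 15.3436 + 4.07 = 19.4136 s.
Build time = 1644 × 19.4136 = 31915.9584 s = 8.87 hours.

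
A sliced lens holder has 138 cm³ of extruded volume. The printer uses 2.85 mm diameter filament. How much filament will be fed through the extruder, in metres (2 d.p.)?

A = π r² = π × 1.425² = 6.3794 mm².
Length = 138 cm³ / 6.3794 mm² = 138000 / 6.3794 = 21632.13 mm = 21.63 m.

21.63 m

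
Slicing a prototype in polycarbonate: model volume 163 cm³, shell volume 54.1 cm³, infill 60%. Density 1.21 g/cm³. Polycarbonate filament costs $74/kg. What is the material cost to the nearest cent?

Interior volume = 163 − 54.1 = 108.9 cm³.
Infill deposited = 0.60 × 108.9, so 65.34 cm³.
Deposited volume = 54.1 + 65.34 = 119.44 cm³.
Mass: 119.44 × 1.21 → 144.5224 g.
At $74/kg: 144.5224/1000 × 74 = $10.69.

$10.69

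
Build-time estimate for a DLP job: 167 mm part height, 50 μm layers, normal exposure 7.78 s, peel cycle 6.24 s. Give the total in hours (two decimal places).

Layer count = ceil(167 / 0.05) = 3340.
Cycle time = 7.78 + 6.24 = 14.02 s.
Build time: 3340 × 14.02 s = 46826.8 s, i.e. 13.01 hours.

13.01 hours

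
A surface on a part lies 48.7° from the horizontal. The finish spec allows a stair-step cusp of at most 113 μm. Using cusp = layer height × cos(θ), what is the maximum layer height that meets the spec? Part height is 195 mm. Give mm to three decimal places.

0.171 mm

cos(48.7°) = 0.6600; t_max = 0.113/0.6600 = 0.171 mm.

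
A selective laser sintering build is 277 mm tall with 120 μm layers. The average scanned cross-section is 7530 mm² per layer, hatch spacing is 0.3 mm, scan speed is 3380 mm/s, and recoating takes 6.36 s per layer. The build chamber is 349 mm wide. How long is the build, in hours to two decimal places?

8.84 hours

Layer count = ceil(277 / 0.12) = 2309.
Hatch length per layer = 7530 / 0.3, so 25100 mm.
Per-layer scan time = 25100 / 3380, so 7.426 s.
Time per layer: 7.426 + 6.36 → 13.786 s.
Build time = 2309 × 13.786 = 31831.874 s = 8.84 hours.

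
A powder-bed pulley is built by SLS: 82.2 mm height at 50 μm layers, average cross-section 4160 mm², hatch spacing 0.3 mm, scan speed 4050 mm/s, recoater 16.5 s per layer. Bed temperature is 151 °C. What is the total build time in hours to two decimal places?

9.10 hours

Layers = ⌈82.2/0.05⌉ = 1644.
Scan path per layer: 4160 / 0.3 → 13866.7 mm.
Scan time per layer = 13866.7 / 4050 = 3.4239 s.
Time per layer: 3.4239 + 16.5 → 19.9239 s.
Total: 1644 × 19.9239 s = 32754.8916 s → 9.10 hours.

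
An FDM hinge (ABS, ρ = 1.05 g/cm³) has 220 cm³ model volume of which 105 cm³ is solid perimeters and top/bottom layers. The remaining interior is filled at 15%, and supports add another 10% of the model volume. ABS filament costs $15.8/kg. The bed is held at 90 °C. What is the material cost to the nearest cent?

Infill region = 220 − 105, so 115 cm³.
Deposited infill = 0.15 × 115, so 17.25 cm³.
Support = 0.10 × 220, so 22 cm³.
Total extruded: 105 + 17.25 + 22 → 144.25 cm³.
Mass: 144.25 × 1.05 → 151.4625 g.
At $15.8/kg: 151.4625/1000 × 15.8 = $2.39.

$2.39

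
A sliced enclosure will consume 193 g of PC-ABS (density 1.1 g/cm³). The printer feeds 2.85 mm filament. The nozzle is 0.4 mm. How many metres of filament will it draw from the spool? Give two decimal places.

Extruded volume: 193/1.1 = 175.4545 cm³ (175454.5 mm³).
A = π r² = π × 1.425² = 6.3794 mm².
L = V/A = 175454.5/6.3794 = 27503.29 mm → 27.50 m.

27.50 m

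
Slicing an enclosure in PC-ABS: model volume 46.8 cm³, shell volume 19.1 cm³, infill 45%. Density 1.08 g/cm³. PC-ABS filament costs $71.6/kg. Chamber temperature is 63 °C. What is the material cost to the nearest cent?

$2.44

Infill region = 46.8 − 19.1 = 27.7 cm³.
Infill volume = 0.45 × 27.7 = 12.465 cm³.
Total extruded = 19.1 + 12.465 = 31.565 cm³.
Mass: 31.565 × 1.08 → 34.0902 g.
Cost = 34.0902 g / 1000 × $71.6/kg = $2.44.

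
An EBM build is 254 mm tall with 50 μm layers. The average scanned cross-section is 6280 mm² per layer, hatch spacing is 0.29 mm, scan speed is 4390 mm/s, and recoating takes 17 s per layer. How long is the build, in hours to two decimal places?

Layers = ⌈254/0.05⌉ = 5080.
Hatch length per layer = 6280 / 0.29, so 21655.2 mm.
Beam time per layer: 21655.2 / 4390 → 4.9328 s.
Time per layer = 4.9328 + 17, so 21.9328 s.
Total: 5080 × 21.9328 s = 111418.624 s → 30.95 hours.

30.95 hours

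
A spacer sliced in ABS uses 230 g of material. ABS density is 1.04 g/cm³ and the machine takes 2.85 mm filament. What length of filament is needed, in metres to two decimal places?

Extruded volume: 230/1.04 = 221.1538 cm³ (221153.8 mm³).
A = π r² = π × 1.425² = 6.3794 mm².
Length = 221153.8 / 6.3794 = 34666.87 mm = 34.67 m.

34.67 m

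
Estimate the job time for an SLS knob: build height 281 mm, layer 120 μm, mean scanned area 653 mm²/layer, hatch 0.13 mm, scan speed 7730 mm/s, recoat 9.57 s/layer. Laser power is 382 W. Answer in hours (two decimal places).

6.65 hours

Number of layers: 281 / 0.12 → 2342 (rounded up).
Per-layer scan distance = 653 / 0.13 = 5023.1 mm.
Scan time per layer: 5023.1 / 7730 → 0.6498 s.
Layer cycle: 0.6498 + 9.57 → 10.2198 s.
2342 layers × 10.2198 s/layer = 23934.7716 s, i.e. 6.65 hours.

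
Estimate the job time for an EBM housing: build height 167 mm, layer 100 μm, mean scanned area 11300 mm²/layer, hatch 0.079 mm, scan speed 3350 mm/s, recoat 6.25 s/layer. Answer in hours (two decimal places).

22.71 hours

Layers = ⌈167/0.1⌉ = 1670.
Scan path per layer = 11300 / 0.079 = 143038 mm.
Per-layer scan time = 143038 / 3350 = 42.6979 s.
Per-layer time = 42.6979 + 6.25, so 48.9479 s.
Total: 1670 × 48.9479 s = 81742.993 s → 22.71 hours.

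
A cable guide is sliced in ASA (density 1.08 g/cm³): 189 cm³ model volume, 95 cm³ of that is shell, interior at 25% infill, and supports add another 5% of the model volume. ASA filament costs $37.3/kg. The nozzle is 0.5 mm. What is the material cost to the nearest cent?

$5.15

Infill region: 189 − 95 → 94 cm³.
Deposited infill = 0.25 × 94 = 23.5 cm³.
Support: 0.05 × 189 → 9.45 cm³.
Deposited volume = 95 + 23.5 + 9.45 = 127.95 cm³.
Mass = 127.95 × 1.08, so 138.186 g.
At $37.3/kg: 138.186/1000 × 37.3 = $5.15.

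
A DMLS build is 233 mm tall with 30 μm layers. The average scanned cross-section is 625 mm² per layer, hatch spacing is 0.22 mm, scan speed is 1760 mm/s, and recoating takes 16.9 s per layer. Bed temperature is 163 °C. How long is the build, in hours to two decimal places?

Layers = ⌈233/0.03⌉ = 7767.
Scan path per layer: 625 / 0.22 → 2840.9 mm.
Per-layer scan time = 2840.9 / 1760 = 1.6141 s.
Per-layer time: 1.6141 + 16.9 → 18.5141 s.
7767 layers × 18.5141 s/layer = 143799.0147 s, i.e. 39.94 hours.

39.94 hours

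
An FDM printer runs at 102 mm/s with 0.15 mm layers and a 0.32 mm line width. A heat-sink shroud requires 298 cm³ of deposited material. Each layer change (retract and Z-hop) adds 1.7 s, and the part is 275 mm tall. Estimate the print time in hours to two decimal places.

Line area: 0.15 × 0.32 → 0.048 mm².
Path length: 298000 mm³ / 0.048 mm² → 6208333.3 mm.
Extrusion time = 6208333.3 / 102, so 60866 s.
Layers = ⌈275/0.15⌉ = 1834.
Z-hop total = 1834 × 1.7 = 3117.8 s.
Total = 60866 + 3117.8 = 63983.8 s = 17.77 hours.

17.77 hours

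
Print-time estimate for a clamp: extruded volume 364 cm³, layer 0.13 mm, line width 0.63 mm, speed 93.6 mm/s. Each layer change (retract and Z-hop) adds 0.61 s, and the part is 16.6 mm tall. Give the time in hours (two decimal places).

13.21 hours

Extrusion cross-section: 0.13 × 0.63 → 0.0819 mm².
Toolpath length = 364 cm³ / 0.0819 mm² = 364000 / 0.0819 = 4444444.4 mm.
Extrusion time = 4444444.4 / 93.6 = 47483.4 s.
Number of layers: 16.6 / 0.13 → 128 (rounded up).
Z-hop total = 128 × 0.61, so 78.08 s.
Total = 47483.4 + 78.08 = 47561.48 s = 13.21 hours.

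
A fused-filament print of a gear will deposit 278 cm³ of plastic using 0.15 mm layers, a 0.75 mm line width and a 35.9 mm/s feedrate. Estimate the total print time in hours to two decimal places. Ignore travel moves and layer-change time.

Extrusion cross-section = 0.15 × 0.75, so 0.1125 mm².
Toolpath length = 278 cm³ / 0.1125 mm² = 278000 / 0.1125 = 2471111.1 mm.
Extrusion time: 2471111.1 / 35.9 → 68833.2 s.
That's 68833.2 s → 19.12 hours.

19.12 hours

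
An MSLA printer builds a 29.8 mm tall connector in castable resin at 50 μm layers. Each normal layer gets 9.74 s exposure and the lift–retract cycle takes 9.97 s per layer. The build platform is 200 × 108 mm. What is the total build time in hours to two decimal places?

Layer count = ceil(29.8 / 0.05) = 596.
Each layer takes: 9.74 + 9.97 → 19.71 s.
Total = 596 × 19.71 = 11747.16 s = 3.26 hours.

3.26 hours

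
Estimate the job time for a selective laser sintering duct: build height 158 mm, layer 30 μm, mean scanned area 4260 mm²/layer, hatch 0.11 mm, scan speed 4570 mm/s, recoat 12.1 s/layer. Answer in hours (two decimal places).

Layer count = ceil(158 / 0.03) = 5267.
Hatch length per layer = 4260 / 0.11 = 38727.3 mm.
Scan time per layer = 38727.3 / 4570 = 8.4742 s.
Layer cycle: 8.4742 + 12.1 → 20.5742 s.
Total: 5267 × 20.5742 s = 108364.3114 s → 30.10 hours.

30.10 hours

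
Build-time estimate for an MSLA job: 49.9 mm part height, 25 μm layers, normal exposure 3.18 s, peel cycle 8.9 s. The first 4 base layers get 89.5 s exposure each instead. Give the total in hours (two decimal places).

Layers = ⌈49.9/0.025⌉ = 1996.
Bottom layers = 4 × (89.5 + 8.9), so 393.6 s.
Regular layers = 1992 × (3.18 + 8.9) = 24063.36 s.
Total = 393.6 + 24063.36 = 24456.96 s = 6.79 hours.

6.79 hours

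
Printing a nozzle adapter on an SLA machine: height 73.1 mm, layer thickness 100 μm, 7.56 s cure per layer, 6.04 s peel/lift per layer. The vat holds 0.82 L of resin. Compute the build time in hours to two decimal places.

2.76 hours

Layer count = ceil(73.1 / 0.1) = 731.
Cycle time = 7.56 + 6.04, so 13.6 s.
Build time: 731 × 13.6 s = 9941.6 s, i.e. 2.76 hours.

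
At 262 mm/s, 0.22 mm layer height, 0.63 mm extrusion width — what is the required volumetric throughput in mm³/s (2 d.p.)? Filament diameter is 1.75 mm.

36.31

Extrusion cross-section: 0.22 × 0.63 → 0.1386 mm².
Q = v·A = 262 × 0.1386 = 36.31 mm³/s.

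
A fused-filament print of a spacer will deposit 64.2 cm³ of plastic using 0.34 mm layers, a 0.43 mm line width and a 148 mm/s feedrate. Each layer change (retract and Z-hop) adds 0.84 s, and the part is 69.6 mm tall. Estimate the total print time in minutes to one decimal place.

52.3 minutes

Extrusion cross-section = 0.34 × 0.43 = 0.1462 mm².
Path length: 64200 mm³ / 0.1462 mm² → 439124.5 mm.
Extrusion time = 439124.5 / 148 = 2967.1 s.
Layers = ⌈69.6/0.34⌉ = 205.
Z-hop total = 205 × 0.84, so 172.2 s.
Altogether 2967.1 + 172.2 = 3139.3 s, i.e. 52.3 minutes.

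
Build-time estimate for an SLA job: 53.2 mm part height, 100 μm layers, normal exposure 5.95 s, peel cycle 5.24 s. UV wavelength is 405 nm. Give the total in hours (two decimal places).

Layers = ⌈53.2/0.1⌉ = 532.
Per-layer time = 5.95 + 5.24, so 11.19 s.
Build time: 532 × 11.19 s = 5953.08 s, i.e. 1.65 hours.

1.65 hours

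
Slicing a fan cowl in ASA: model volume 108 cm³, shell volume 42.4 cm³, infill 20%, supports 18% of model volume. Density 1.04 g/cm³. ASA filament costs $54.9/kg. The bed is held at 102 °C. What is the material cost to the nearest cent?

Interior volume = 108 − 42.4 = 65.6 cm³.
Deposited infill: 0.20 × 65.6 → 13.12 cm³.
Support: 0.18 × 108 → 19.44 cm³.
Deposited volume = 42.4 + 13.12 + 19.44, so 74.96 cm³.
Mass: 74.96 × 1.04 → 77.9584 g.
Cost = 77.9584 g / 1000 × $54.9/kg = $4.28.

$4.28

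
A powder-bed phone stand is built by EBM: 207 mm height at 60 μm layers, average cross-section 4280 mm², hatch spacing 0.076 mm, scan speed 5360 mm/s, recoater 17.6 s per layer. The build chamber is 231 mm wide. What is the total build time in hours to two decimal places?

26.94 hours

Number of layers: 207 / 0.06 → 3450 (rounded up).
Per-layer scan distance = 4280 / 0.076 = 56315.8 mm.
Per-layer scan time: 56315.8 / 5360 → 10.5067 s.
Layer cycle = 10.5067 + 17.6 = 28.1067 s.
3450 layers × 28.1067 s/layer = 96968.115 s, i.e. 26.94 hours.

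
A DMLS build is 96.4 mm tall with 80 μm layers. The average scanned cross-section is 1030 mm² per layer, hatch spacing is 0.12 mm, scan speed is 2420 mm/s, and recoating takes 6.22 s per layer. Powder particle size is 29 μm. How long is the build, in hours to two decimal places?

Number of layers: 96.4 / 0.08 → 1205 (rounded up).
Per-layer scan distance = 1030 / 0.12, so 8583.3 mm.
Per-layer scan time = 8583.3 / 2420 = 3.5468 s.
Time per layer = 3.5468 + 6.22 = 9.7668 s.
1205 layers × 9.7668 s/layer = 11768.994 s, i.e. 3.27 hours.

3.27 hours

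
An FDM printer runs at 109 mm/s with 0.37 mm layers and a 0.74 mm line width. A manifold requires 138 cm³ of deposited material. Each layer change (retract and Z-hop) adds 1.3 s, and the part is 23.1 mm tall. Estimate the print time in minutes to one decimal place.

78.4 minutes

Line area = 0.37 × 0.74, so 0.2738 mm².
Path length: 138000 mm³ / 0.2738 mm² → 504017.5 mm.
Extrusion time: 504017.5 / 109 → 4624 s.
Layers = ⌈23.1/0.37⌉ = 63.
Z-hop total = 63 × 1.3, so 81.9 s.
Altogether 4624 + 81.9 = 4705.9 s, i.e. 78.4 minutes.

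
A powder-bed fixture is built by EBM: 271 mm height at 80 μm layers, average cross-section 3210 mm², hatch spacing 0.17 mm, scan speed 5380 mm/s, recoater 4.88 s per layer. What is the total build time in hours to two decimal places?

Layers = ⌈271/0.08⌉ = 3388.
Per-layer scan distance = 3210 / 0.17 = 18882.4 mm.
Beam time per layer: 18882.4 / 5380 → 3.5097 s.
Layer cycle = 3.5097 + 4.88, so 8.3897 s.
Build time = 3388 × 8.3897 = 28424.3036 s = 7.90 hours.

7.90 hours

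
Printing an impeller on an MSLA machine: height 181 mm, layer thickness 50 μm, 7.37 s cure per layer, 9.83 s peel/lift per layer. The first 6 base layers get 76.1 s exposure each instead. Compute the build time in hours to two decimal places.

17.41 hours

Number of layers: 181 / 0.05 → 3620 (rounded up).
Base layers = 6 × (76.1 + 9.83), so 515.58 s.
Normal layers = 3614 × (7.37 + 9.83) = 62160.8 s.
Sum: 515.58 + 62160.8 = 62676.38 s → 17.41 hours.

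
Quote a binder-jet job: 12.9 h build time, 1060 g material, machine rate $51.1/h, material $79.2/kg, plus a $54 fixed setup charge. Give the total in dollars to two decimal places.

Machine cost: 51.1 × 12.9 → $659.19.
Material cost = 79.2 × 1060/1000, so $83.952.
Adding setup: 659.19 + 83.952 + 54 → 797.142 ≈ $797.14.

$797.14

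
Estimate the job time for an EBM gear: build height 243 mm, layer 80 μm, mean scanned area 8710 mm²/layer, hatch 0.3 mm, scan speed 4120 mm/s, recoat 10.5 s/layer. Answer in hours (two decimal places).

Layers = ⌈243/0.08⌉ = 3038.
Hatch length per layer: 8710 / 0.3 → 29033.3 mm.
Scan time per layer: 29033.3 / 4120 → 7.0469 s.
Layer cycle: 7.0469 + 10.5 → 17.5469 s.
3038 layers × 17.5469 s/layer = 53307.4822 s, i.e. 14.81 hours.

14.81 hours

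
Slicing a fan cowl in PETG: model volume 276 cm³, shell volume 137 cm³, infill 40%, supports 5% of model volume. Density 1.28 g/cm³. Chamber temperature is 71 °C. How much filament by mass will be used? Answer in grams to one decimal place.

Interior volume = 276 − 137, so 139 cm³.
Deposited infill = 0.40 × 139 = 55.6 cm³.
Support: 0.05 × 276 → 13.8 cm³.
Deposited volume = 137 + 55.6 + 13.8, so 206.4 cm³.
Mass: 206.4 × 1.28 → 264.192 g.

264.2 g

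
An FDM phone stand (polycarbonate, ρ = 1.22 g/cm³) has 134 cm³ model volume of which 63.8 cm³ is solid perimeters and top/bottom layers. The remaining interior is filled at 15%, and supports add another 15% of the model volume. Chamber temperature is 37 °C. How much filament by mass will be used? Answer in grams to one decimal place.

Infill region = 134 − 63.8, so 70.2 cm³.
Deposited infill: 0.15 × 70.2 → 10.53 cm³.
Support = 0.15 × 134, so 20.1 cm³.
Total extruded = 63.8 + 10.53 + 20.1, so 94.43 cm³.
Mass = 94.43 × 1.22, so 115.2046 g.

115.2 g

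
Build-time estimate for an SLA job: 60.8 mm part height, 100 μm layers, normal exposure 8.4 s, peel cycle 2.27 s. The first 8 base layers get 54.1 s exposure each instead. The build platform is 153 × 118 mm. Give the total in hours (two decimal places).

1.90 hours

Layers = ⌈60.8/0.1⌉ = 608.
Burn-in layers: 8 × (54.1 + 2.27) → 450.96 s.
Normal layers: 600 × (8.4 + 2.27) → 6402 s.
Sum: 450.96 + 6402 = 6852.96 s → 1.90 hours.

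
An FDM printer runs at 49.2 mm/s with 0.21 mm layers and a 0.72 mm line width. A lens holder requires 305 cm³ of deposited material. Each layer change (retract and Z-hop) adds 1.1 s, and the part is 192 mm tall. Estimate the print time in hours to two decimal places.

Extrusion cross-section: 0.21 × 0.72 → 0.1512 mm².
Total extruded path = 305000/0.1512 = 2017195.8 mm.
Extrusion time = 2017195.8 / 49.2, so 40999.9 s.
Number of layers: 192 / 0.21 → 915 (rounded up).
Non-print overhead = 915 × 1.1, so 1006.5 s.
Altogether 40999.9 + 1006.5 = 42006.4 s, i.e. 11.67 hours.

11.67 hours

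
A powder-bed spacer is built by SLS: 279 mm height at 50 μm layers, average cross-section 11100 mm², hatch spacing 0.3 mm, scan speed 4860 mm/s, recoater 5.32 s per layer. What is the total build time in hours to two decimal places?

20.05 hours

Layers = ⌈279/0.05⌉ = 5580.
Hatch length per layer = 11100 / 0.3, so 37000 mm.
Per-layer scan time: 37000 / 4860 → 7.6132 s.
Time per layer: 7.6132 + 5.32 → 12.9332 s.
5580 layers × 12.9332 s/layer = 72167.256 s, i.e. 20.05 hours.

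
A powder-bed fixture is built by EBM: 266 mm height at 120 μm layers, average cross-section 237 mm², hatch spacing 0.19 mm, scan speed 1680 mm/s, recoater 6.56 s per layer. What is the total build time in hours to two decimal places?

4.50 hours

Layers = ⌈266/0.12⌉ = 2217.
Per-layer scan distance: 237 / 0.19 → 1247.4 mm.
Per-layer scan time: 1247.4 / 1680 → 0.7425 s.
Time per layer = 0.7425 + 6.56 = 7.3025 s.
Build time = 2217 × 7.3025 = 16189.6425 s = 4.50 hours.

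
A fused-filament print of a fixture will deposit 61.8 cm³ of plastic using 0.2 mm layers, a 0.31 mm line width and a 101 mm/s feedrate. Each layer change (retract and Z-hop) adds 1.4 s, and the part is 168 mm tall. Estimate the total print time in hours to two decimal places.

3.07 hours

Line area: 0.2 × 0.31 → 0.062 mm².
Toolpath length = 61.8 cm³ / 0.062 mm² = 61800 / 0.062 = 996774.2 mm.
Extrusion time: 996774.2 / 101 → 9869.1 s.
Layer count = ceil(168 / 0.2) = 840.
Non-print overhead = 840 × 1.4, so 1176 s.
Altogether 9869.1 + 1176 = 11045.1 s, i.e. 3.07 hours.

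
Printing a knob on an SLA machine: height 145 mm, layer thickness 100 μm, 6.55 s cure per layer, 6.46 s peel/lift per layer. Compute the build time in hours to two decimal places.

Layer count = ceil(145 / 0.1) = 1450.
Cycle time = 6.55 + 6.46, so 13.01 s.
Total = 1450 × 13.01 = 18864.5 s = 5.24 hours.

5.24 hours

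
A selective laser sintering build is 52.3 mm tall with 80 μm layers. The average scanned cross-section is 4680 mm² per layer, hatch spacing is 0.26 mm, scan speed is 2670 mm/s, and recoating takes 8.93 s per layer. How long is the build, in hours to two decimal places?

2.85 hours

Layers = ⌈52.3/0.08⌉ = 654.
Per-layer scan distance = 4680 / 0.26, so 18000 mm.
Per-layer scan time = 18000 / 2670 = 6.7416 s.
Layer cycle: 6.7416 + 8.93 → 15.6716 s.
654 layers × 15.6716 s/layer = 10249.2264 s, i.e. 2.85 hours.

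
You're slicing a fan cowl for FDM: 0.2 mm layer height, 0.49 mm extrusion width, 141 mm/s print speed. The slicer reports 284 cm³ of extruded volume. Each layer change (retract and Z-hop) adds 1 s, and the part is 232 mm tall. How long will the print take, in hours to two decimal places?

Extrusion cross-section: 0.2 × 0.49 → 0.098 mm².
Total extruded path = 284000/0.098 = 2897959.2 mm.
Time extruding: 2897959.2 / 141 → 20552.9 s.
Number of layers: 232 / 0.2 → 1160 (rounded up).
Layer-change overhead = 1160 × 1 = 1160 s.
Altogether 20552.9 + 1160 = 21712.9 s, i.e. 6.03 hours.

6.03 hours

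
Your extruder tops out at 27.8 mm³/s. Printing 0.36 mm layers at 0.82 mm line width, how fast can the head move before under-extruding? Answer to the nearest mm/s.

Extrusion cross-section = 0.36 × 0.82 = 0.2952 mm².
Max speed = 27.8 / 0.2952 = 94.17 ≈ 94 mm/s.

94 mm/s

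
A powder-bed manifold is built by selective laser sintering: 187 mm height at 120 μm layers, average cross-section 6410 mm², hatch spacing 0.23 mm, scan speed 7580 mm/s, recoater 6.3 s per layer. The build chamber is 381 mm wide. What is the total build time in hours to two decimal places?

Layers = ⌈187/0.12⌉ = 1559.
Hatch length per layer: 6410 / 0.23 → 27869.6 mm.
Scan time per layer = 27869.6 / 7580, so 3.6767 s.
Time per layer = 3.6767 + 6.3, so 9.9767 s.
1559 layers × 9.9767 s/layer = 15553.6753 s, i.e. 4.32 hours.

4.32 hours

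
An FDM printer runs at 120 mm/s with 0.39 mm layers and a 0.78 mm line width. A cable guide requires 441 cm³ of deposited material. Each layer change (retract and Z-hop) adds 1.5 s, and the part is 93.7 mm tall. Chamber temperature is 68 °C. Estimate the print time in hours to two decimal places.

3.46 hours

Bead cross-section = 0.39 × 0.78 = 0.3042 mm².
Toolpath length = 441 cm³ / 0.3042 mm² = 441000 / 0.3042 = 1449704.1 mm.
Extrusion time = 1449704.1 / 120, so 12080.9 s.
Layer count = ceil(93.7 / 0.39) = 241.
Layer-change overhead = 241 × 1.5, so 361.5 s.
Altogether 12080.9 + 361.5 = 12442.4 s, i.e. 3.46 hours.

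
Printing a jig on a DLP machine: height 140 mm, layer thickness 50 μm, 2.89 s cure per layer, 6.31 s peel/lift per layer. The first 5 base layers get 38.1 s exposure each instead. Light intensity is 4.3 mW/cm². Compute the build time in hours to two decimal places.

7.20 hours

Number of layers: 140 / 0.05 → 2800 (rounded up).
Base layers = 5 × (38.1 + 6.31), so 222.05 s.
Regular layers = 2795 × (2.89 + 6.31) = 25714 s.
Total = 222.05 + 25714 = 25936.05 s = 7.20 hours.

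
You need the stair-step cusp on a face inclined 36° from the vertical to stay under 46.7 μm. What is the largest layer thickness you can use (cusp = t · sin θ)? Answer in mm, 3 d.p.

sin(36°) = 0.5878; t_max = 0.0467/0.5878 = 0.079 mm.

0.079 mm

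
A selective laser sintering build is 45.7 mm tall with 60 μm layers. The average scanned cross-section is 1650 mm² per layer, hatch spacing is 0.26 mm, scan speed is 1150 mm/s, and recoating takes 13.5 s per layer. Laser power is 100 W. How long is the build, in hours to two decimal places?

Number of layers: 45.7 / 0.06 → 762 (rounded up).
Scan path per layer: 1650 / 0.26 → 6346.2 mm.
Per-layer scan time = 6346.2 / 1150 = 5.5184 s.
Per-layer time = 5.5184 + 13.5 = 19.0184 s.
Total: 762 × 19.0184 s = 14492.0208 s → 4.03 hours.

4.03 hours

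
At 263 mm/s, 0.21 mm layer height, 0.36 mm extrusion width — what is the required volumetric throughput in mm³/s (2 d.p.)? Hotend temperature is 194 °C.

A = 0.21 × 0.36 = 0.0756 mm².
Volumetric flow = 263 × 0.0756 = 19.88 mm³/s.

19.88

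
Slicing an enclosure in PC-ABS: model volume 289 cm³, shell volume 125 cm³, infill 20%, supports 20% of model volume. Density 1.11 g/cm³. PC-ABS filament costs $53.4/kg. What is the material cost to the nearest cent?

Interior volume: 289 − 125 → 164 cm³.
Infill deposited: 0.20 × 164 → 32.8 cm³.
Support: 0.20 × 289 → 57.8 cm³.
Total printed volume: 125 + 32.8 + 57.8 → 215.6 cm³.
Mass = 215.6 × 1.11 = 239.316 g.
Cost = 239.316 g / 1000 × $53.4/kg = $12.78.

$12.78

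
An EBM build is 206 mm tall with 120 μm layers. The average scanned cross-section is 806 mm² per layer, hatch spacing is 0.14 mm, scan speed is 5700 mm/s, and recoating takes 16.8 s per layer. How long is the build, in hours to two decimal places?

Number of layers: 206 / 0.12 → 1717 (rounded up).
Scan path per layer = 806 / 0.14, so 5757.1 mm.
Scan time per layer = 5757.1 / 5700, so 1.01 s.
Per-layer time = 1.01 + 16.8, so 17.81 s.
1717 layers × 17.81 s/layer = 30579.77 s, i.e. 8.49 hours.

8.49 hours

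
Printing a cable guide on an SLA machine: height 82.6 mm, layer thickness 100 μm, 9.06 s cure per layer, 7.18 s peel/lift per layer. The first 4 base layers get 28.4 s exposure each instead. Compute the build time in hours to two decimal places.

Layer count = ceil(82.6 / 0.1) = 826.
Burn-in layers: 4 × (28.4 + 7.18) → 142.32 s.
Regular layers = 822 × (9.06 + 7.18) = 13349.28 s.
Total = 142.32 + 13349.28 = 13491.6 s = 3.75 hours.

3.75 hours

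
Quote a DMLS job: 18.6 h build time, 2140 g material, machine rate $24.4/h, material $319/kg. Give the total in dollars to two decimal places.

Machine cost: 24.4 × 18.6 → $453.84.
Feedstock cost = 319 × 2140/1000 = $682.66.
Job cost: 453.84 + 682.66 = $1136.50.

$1136.50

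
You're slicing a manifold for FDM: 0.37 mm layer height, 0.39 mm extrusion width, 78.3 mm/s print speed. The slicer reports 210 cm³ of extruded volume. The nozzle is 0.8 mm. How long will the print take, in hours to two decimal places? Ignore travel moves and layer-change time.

5.16 hours

Bead cross-section: 0.37 × 0.39 → 0.1443 mm².
Toolpath length = 210 cm³ / 0.1443 mm² = 210000 / 0.1443 = 1455301.5 mm.
Time extruding = 1455301.5 / 78.3, so 18586.2 s.
That's 18586.2 s → 5.16 hours.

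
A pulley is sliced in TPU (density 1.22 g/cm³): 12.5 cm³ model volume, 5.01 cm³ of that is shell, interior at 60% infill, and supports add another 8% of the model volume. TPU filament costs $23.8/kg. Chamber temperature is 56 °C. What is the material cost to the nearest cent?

Interior volume = 12.5 − 5.01, so 7.49 cm³.
Infill volume: 0.60 × 7.49 → 4.494 cm³.
Support = 0.08 × 12.5 = 1 cm³.
Deposited volume = 5.01 + 4.494 + 1, so 10.504 cm³.
Mass = 10.504 × 1.22, so 12.81488 g.
Cost = 12.81488 g / 1000 × $23.8/kg = $0.30.

$0.30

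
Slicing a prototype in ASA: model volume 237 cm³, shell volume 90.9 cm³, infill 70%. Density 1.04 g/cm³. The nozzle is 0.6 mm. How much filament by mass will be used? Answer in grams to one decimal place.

200.9 g

Infill region = 237 − 90.9 = 146.1 cm³.
Infill deposited = 0.70 × 146.1 = 102.27 cm³.
Deposited volume: 90.9 + 102.27 → 193.17 cm³.
Mass = 193.17 × 1.04, so 200.8968 g.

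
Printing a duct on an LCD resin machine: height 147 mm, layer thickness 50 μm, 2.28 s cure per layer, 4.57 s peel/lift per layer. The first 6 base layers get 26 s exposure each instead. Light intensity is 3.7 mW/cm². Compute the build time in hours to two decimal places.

Layers = ⌈147/0.05⌉ = 2940.
Burn-in layers = 6 × (26 + 4.57) = 183.42 s.
Normal layers = 2934 × (2.28 + 4.57) = 20097.9 s.
Total = 183.42 + 20097.9 = 20281.32 s = 5.63 hours.

5.63 hours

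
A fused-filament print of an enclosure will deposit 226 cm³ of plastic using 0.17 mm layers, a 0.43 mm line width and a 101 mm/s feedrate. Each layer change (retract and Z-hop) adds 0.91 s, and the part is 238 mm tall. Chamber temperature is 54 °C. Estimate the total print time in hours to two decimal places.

Bead cross-section = 0.17 × 0.43, so 0.0731 mm².
Path length: 226000 mm³ / 0.0731 mm² → 3091655.3 mm.
Print-move time: 3091655.3 / 101 → 30610.4 s.
Number of layers: 238 / 0.17 → 1400 (rounded up).
Layer-change overhead = 1400 × 0.91 = 1274 s.
Total = 30610.4 + 1274 = 31884.4 s = 8.86 hours.

8.86 hours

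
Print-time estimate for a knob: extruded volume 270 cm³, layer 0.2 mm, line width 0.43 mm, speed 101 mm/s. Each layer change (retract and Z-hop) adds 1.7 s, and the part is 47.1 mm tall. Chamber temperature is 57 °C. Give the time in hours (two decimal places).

8.75 hours

Extrusion cross-section = 0.2 × 0.43, so 0.086 mm².
Total extruded path = 270000/0.086 = 3139534.9 mm.
Print-move time: 3139534.9 / 101 → 31084.5 s.
Layers = ⌈47.1/0.2⌉ = 236.
Non-print overhead = 236 × 1.7, so 401.2 s.
Total = 31084.5 + 401.2 = 31485.7 s = 8.75 hours.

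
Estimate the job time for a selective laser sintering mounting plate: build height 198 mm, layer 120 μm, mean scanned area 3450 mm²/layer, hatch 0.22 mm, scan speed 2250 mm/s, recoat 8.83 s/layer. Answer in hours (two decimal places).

Layers = ⌈198/0.12⌉ = 1650.
Hatch length per layer = 3450 / 0.22, so 15681.8 mm.
Scan time per layer = 15681.8 / 2250, so 6.9697 s.
Per-layer time = 6.9697 + 8.83, so 15.7997 s.
Build time = 1650 × 15.7997 = 26069.505 s = 7.24 hours.

7.24 hours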